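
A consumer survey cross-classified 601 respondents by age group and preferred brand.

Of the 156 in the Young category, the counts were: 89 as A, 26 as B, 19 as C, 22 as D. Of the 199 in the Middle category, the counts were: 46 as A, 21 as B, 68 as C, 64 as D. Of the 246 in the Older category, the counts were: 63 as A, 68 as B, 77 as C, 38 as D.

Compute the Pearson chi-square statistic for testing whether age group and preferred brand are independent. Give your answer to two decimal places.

92.04

Row totals: 156, 199, 246. Column totals: 198, 115, 164, 124. Grand total N = 601.
Expected counts (row total × column total / N):
  Young, A: 156×198/601 = 51.394
  Young, B: 156×115/601 = 29.850
  Young, C: 156×164/601 = 42.569
  Young, D: 156×124/601 = 32.186
  Middle, A: 199×198/601 = 65.561
  Middle, B: 199×115/601 = 38.078
  Middle, C: 199×164/601 = 54.303
  Middle, D: 199×124/601 = 41.058
  Older, A: 246×198/601 = 81.045
  Older, B: 246×115/601 = 47.072
  Older, C: 246×164/601 = 67.128
  Older, D: 246×124/601 = 50.755
Contributions (O − E)²/E:
  (89 − 51.394)²/51.394 = 27.5170
  (26 − 29.850)²/29.850 = 0.4966
  (19 − 42.569)²/42.569 = 13.0493
  (22 − 32.186)²/32.186 = 3.2236
  (46 − 65.561)²/65.561 = 5.8363
  (21 − 38.078)²/38.078 = 7.6595
  (68 − 54.303)²/54.303 = 3.4548
  (64 − 41.058)²/41.058 = 12.8193
  (63 − 81.045)²/81.045 = 4.0178
  (68 − 47.072)²/47.072 = 9.3045
  (77 − 67.128)²/67.128 = 1.4518
  (38 − 50.755)²/50.755 = 3.2054
χ² = 27.5170 + 0.4966 + 13.0493 + 3.2236 + 5.8363 + 7.6595 + 3.4548 + 12.8193 + 4.0178 + 9.3045 + 1.4518 + 3.2054 = 92.04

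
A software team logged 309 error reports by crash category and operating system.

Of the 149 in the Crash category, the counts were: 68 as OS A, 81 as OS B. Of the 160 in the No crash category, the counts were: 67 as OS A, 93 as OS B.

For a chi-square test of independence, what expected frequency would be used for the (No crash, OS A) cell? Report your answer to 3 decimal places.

Row total (No crash) = 160; column total (OS A) = 135; grand total N = 309.
Expected count = (row total × column total) / N = 160 × 135 / 309 = 69.903.

69.903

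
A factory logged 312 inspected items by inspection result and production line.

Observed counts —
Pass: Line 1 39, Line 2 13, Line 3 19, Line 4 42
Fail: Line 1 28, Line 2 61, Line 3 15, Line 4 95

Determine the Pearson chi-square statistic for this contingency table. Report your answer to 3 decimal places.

32.694

Row totals: 113, 199. Column totals: 67, 74, 34, 137. Grand total N = 312.
Expected counts (row total × column total / N):
  Pass, Line 1: 113×67/312 = 24.2660
  Pass, Line 2: 113×74/312 = 26.8013
  Pass, Line 3: 113×34/312 = 12.3141
  Pass, Line 4: 113×137/312 = 49.6186
  Fail, Line 1: 199×67/312 = 42.7340
  Fail, Line 2: 199×74/312 = 47.1987
  Fail, Line 3: 199×34/312 = 21.6859
  Fail, Line 4: 199×137/312 = 87.3814
Contributions (O − E)²/E:
  (39 − 24.2660)²/24.2660 = 8.9463
  (13 − 26.8013)²/26.8013 = 7.1070
  (19 − 12.3141)²/12.3141 = 3.6301
  (42 − 49.6186)²/49.6186 = 1.1698
  (28 − 42.7340)²/42.7340 = 5.0800
  (61 − 47.1987)²/47.1987 = 4.0356
  (15 − 21.6859)²/21.6859 = 2.0613
  (95 − 87.3814)²/87.3814 = 0.6642
χ² = 8.9463 + 7.1070 + 3.6301 + 1.1698 + 5.0800 + 4.0356 + 2.0613 + 0.6642 = 32.694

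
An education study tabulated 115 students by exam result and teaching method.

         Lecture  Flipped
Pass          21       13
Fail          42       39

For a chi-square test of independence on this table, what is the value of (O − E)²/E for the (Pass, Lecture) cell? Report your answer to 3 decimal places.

0.303

Row total (Pass) = 34; column total (Lecture) = 63; N = 115.
Expected count E = 34 × 63 / 115 = 18.6261.
Contribution = (O − E)²/E = (21 − 18.6261)² / 18.6261 = 0.303.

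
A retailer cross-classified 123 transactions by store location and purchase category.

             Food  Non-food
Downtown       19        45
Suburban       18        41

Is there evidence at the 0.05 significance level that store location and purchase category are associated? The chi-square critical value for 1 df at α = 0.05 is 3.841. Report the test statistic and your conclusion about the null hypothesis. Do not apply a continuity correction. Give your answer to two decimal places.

0.01; fail to reject H₀

Row totals: 64, 59. Column totals: 37, 86. Grand total N = 123.
Expected counts (row total × column total / N):
  Downtown, Food: 64×37/123 = 19.252
  Downtown, Non-food: 64×86/123 = 44.748
  Suburban, Food: 59×37/123 = 17.748
  Suburban, Non-food: 59×86/123 = 41.252
Contributions (O − E)²/E:
  (19 − 19.252)²/19.252 = 0.0033
  (45 − 44.748)²/44.748 = 0.0014
  (18 − 17.748)²/17.748 = 0.0036
  (41 − 41.252)²/41.252 = 0.0015
χ² = 0.0033 + 0.0014 + 0.0036 + 0.0015 = 0.01
df = (2−1)(2−1) = 1. Since 0.01 < 3.841, fail to reject the null hypothesis of independence at α = 0.05.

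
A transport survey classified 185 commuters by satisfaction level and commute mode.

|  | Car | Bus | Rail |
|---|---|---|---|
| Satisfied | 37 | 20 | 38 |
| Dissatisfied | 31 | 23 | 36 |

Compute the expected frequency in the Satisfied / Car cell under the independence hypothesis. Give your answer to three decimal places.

34.919

Row total (Satisfied) = 95; column total (Car) = 68; grand total N = 185.
Expected count = (row total × column total) / N = 95 × 68 / 185 = 34.919.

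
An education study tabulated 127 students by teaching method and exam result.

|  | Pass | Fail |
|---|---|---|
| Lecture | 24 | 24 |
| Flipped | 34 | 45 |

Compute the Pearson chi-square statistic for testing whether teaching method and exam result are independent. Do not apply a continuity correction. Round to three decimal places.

Row totals: 48, 79. Column totals: 58, 69. Grand total N = 127.
Expected counts (row total × column total / N):
  Lecture, Pass: 48×58/127 = 21.9213
  Lecture, Fail: 48×69/127 = 26.0787
  Flipped, Pass: 79×58/127 = 36.0787
  Flipped, Fail: 79×69/127 = 42.9213
Contributions (O − E)²/E:
  (24 − 21.9213)²/21.9213 = 0.1971
  (24 − 26.0787)²/26.0787 = 0.1657
  (34 − 36.0787)²/36.0787 = 0.1198
  (45 − 42.9213)²/42.9213 = 0.1007
χ² = 0.1971 + 0.1657 + 0.1198 + 0.1007 = 0.583

0.583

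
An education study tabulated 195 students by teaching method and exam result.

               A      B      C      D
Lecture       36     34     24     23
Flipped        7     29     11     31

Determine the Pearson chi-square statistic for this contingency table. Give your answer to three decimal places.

18.926

Row totals: 117, 78. Column totals: 43, 63, 35, 54. Grand total N = 195.
Expected counts (row total × column total / N):
  Lecture, A: 117×43/195 = 25.8000
  Lecture, B: 117×63/195 = 37.8000
  Lecture, C: 117×35/195 = 21.0000
  Lecture, D: 117×54/195 = 32.4000
  Flipped, A: 78×43/195 = 17.2000
  Flipped, B: 78×63/195 = 25.2000
  Flipped, C: 78×35/195 = 14.0000
  Flipped, D: 78×54/195 = 21.6000
Contributions (O − E)²/E:
  (36 − 25.8000)²/25.8000 = 4.0326
  (34 − 37.8000)²/37.8000 = 0.3820
  (24 − 21.0000)²/21.0000 = 0.4286
  (23 − 32.4000)²/32.4000 = 2.7272
  (7 − 17.2000)²/17.2000 = 6.0488
  (29 − 25.2000)²/25.2000 = 0.5730
  (11 − 14.0000)²/14.0000 = 0.6429
  (31 − 21.6000)²/21.6000 = 4.0907
χ² = 4.0326 + 0.3820 + 0.4286 + 2.7272 + 6.0488 + 0.5730 + 0.6429 + 4.0907 = 18.926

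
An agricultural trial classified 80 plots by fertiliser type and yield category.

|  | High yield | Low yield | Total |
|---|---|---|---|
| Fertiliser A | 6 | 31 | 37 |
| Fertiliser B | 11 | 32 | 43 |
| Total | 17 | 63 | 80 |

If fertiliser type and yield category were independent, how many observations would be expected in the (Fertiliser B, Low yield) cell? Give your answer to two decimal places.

33.86

Row total (Fertiliser B) = 43; column total (Low yield) = 63; grand total N = 80.
Expected count = (row total × column total) / N = 43 × 63 / 80 = 33.86.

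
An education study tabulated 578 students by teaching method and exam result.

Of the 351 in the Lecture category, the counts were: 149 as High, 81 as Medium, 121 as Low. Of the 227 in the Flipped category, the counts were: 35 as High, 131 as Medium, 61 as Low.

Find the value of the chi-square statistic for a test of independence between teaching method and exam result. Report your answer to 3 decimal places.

79.248

Row totals: 351, 227. Column totals: 184, 212, 182. Grand total N = 578.
Expected counts (row total × column total / N):
  Lecture, High: 351×184/578 = 111.7370
  Lecture, Medium: 351×212/578 = 128.7405
  Lecture, Low: 351×182/578 = 110.5225
  Flipped, High: 227×184/578 = 72.2630
  Flipped, Medium: 227×212/578 = 83.2595
  Flipped, Low: 227×182/578 = 71.4775
Contributions (O − E)²/E:
  (149 − 111.7370)²/111.7370 = 12.4268
  (81 − 128.7405)²/128.7405 = 17.7035
  (121 − 110.5225)²/110.5225 = 0.9933
  (35 − 72.2630)²/72.2630 = 19.2150
  (131 − 83.2595)²/83.2595 = 27.3741
  (61 − 71.4775)²/71.4775 = 1.5358
χ² = 12.4268 + 17.7035 + 0.9933 + 19.2150 + 27.3741 + 1.5358 = 79.248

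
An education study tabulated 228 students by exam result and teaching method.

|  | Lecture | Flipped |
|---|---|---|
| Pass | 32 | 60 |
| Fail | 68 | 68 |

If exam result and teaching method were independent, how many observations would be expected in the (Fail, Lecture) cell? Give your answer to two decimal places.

Row total (Fail) = 136; column total (Lecture) = 100; grand total N = 228.
Expected count = (row total × column total) / N = 136 × 100 / 228 = 59.65.

59.65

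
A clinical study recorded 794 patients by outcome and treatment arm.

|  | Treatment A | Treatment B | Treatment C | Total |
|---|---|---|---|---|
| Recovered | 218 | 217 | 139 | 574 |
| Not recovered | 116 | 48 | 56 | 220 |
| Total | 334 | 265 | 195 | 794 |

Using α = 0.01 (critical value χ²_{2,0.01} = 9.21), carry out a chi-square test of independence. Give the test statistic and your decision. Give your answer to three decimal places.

Grand total N = 794.
Expected counts (row total × column total / N):
  Recovered, Treatment A: 574×334/794 = 241.4559
  Recovered, Treatment B: 574×265/794 = 191.5743
  Recovered, Treatment C: 574×195/794 = 140.9698
  Not recovered, Treatment A: 220×334/794 = 92.5441
  Not recovered, Treatment B: 220×265/794 = 73.4257
  Not recovered, Treatment C: 220×195/794 = 54.0302
Contributions (O − E)²/E:
  (218 − 241.4559)²/241.4559 = 2.2786
  (217 − 191.5743)²/191.5743 = 3.3745
  (139 − 140.9698)²/140.9698 = 0.0275
  (116 − 92.5441)²/92.5441 = 5.9450
  (48 − 73.4257)²/73.4257 = 8.8044
  (56 − 54.0302)²/54.0302 = 0.0718
χ² = 2.2786 + 3.3745 + 0.0275 + 5.9450 + 8.8044 + 0.0718 = 20.502
df = (2−1)(3−1) = 2. Since 20.502 > 9.21, reject the null hypothesis of independence at α = 0.01.

20.502; reject H₀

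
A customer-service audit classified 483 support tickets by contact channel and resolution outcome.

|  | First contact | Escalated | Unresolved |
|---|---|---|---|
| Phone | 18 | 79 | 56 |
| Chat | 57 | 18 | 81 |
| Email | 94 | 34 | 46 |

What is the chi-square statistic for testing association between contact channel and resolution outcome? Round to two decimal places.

107.46

Row totals: 153, 156, 174. Column totals: 169, 131, 183. Grand total N = 483.
Expected counts (row total × column total / N):
  Phone, First contact: 153×169/483 = 53.534
  Phone, Escalated: 153×131/483 = 41.497
  Phone, Unresolved: 153×183/483 = 57.969
  Chat, First contact: 156×169/483 = 54.584
  Chat, Escalated: 156×131/483 = 42.311
  Chat, Unresolved: 156×183/483 = 59.106
  Email, First contact: 174×169/483 = 60.882
  Email, Escalated: 174×131/483 = 47.193
  Email, Unresolved: 174×183/483 = 65.925
Contributions (O − E)²/E:
  (18 − 53.534)²/53.534 = 23.5862
  (79 − 41.497)²/41.497 = 33.8934
  (56 − 57.969)²/57.969 = 0.0669
  (57 − 54.584)²/54.584 = 0.1069
  (18 − 42.311)²/42.311 = 13.9686
  (81 − 59.106)²/59.106 = 8.1100
  (94 − 60.882)²/60.882 = 18.0152
  (34 − 47.193)²/47.193 = 3.6882
  (46 − 65.925)²/65.925 = 6.0221
χ² = 23.5862 + 33.8934 + 0.0669 + 0.1069 + 13.9686 + 8.1100 + 18.0152 + 3.6882 + 6.0221 = 107.46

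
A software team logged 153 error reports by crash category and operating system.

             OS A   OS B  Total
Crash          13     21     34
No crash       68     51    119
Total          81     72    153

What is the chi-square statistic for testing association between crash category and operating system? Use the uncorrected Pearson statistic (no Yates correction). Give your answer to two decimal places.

Grand total N = 153.
Expected counts (row total × column total / N):
  Crash, OS A: 34×81/153 = 18.000
  Crash, OS B: 34×72/153 = 16.000
  No crash, OS A: 119×81/153 = 63.000
  No crash, OS B: 119×72/153 = 56.000
Contributions (O − E)²/E:
  (13 − 18.000)²/18.000 = 1.3889
  (21 − 16.000)²/16.000 = 1.5625
  (68 − 63.000)²/63.000 = 0.3968
  (51 − 56.000)²/56.000 = 0.4464
χ² = 1.3889 + 1.5625 + 0.3968 + 0.4464 = 3.79

3.79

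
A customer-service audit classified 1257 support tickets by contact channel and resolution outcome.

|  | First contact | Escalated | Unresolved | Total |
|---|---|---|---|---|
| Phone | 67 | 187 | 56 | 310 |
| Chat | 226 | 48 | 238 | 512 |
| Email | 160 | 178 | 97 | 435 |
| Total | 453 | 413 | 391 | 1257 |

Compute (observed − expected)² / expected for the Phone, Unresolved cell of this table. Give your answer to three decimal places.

Row total (Phone) = 310; column total (Unresolved) = 391; N = 1257.
Expected count E = 310 × 391 / 1257 = 96.4280.
Contribution = (O − E)²/E = (56 − 96.4280)² / 96.4280 = 16.950.

16.950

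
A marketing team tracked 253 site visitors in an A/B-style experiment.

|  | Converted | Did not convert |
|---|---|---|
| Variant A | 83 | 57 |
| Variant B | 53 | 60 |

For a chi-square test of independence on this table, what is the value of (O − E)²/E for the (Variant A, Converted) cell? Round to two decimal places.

0.80

Row total (Variant A) = 140; column total (Converted) = 136; N = 253.
Expected count E = 140 × 136 / 253 = 75.257.
Contribution = (O − E)²/E = (83 − 75.257)² / 75.257 = 0.80.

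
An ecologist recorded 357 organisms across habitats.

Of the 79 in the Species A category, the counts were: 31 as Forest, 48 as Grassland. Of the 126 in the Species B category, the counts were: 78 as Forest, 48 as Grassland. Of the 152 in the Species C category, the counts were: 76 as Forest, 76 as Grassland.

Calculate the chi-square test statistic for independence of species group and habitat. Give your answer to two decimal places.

10.34

Row totals: 79, 126, 152. Column totals: 185, 172. Grand total N = 357.
Expected counts (row total × column total / N):
  Species A, Forest: 79×185/357 = 40.9384
  Species A, Grassland: 79×172/357 = 38.0616
  Species B, Forest: 126×185/357 = 65.2941
  Species B, Grassland: 126×172/357 = 60.7059
  Species C, Forest: 152×185/357 = 78.7675
  Species C, Grassland: 152×172/357 = 73.2325
Contributions (O − E)²/E:
  (31 − 40.9384)²/40.9384 = 2.4127
  (48 − 38.0616)²/38.0616 = 2.5951
  (78 − 65.2941)²/65.2941 = 2.4725
  (48 − 60.7059)²/60.7059 = 2.6594
  (76 − 78.7675)²/78.7675 = 0.0972
  (76 − 73.2325)²/73.2325 = 0.1046
χ² = 2.4127 + 2.5951 + 2.4725 + 2.6594 + 0.0972 + 0.1046 = 10.34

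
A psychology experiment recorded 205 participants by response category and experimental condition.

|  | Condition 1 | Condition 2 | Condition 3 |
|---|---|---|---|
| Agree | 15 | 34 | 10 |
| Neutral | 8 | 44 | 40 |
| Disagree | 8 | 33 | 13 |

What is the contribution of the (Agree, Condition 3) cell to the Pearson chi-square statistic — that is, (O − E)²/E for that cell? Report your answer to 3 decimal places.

3.647

Row total (Agree) = 59; column total (Condition 3) = 63; N = 205.
Expected count E = 59 × 63 / 205 = 18.1317.
Contribution = (O − E)²/E = (10 − 18.1317)² / 18.1317 = 3.647.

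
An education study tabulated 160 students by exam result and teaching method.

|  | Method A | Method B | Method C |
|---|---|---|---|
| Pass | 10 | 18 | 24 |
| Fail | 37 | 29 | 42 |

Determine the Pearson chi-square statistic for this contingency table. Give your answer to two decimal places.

Row totals: 52, 108. Column totals: 47, 47, 66. Grand total N = 160.
Expected counts (row total × column total / N):
  Pass, Method A: 52×47/160 = 15.275
  Pass, Method B: 52×47/160 = 15.275
  Pass, Method C: 52×66/160 = 21.450
  Fail, Method A: 108×47/160 = 31.725
  Fail, Method B: 108×47/160 = 31.725
  Fail, Method C: 108×66/160 = 44.550
Contributions (O − E)²/E:
  (10 − 15.275)²/15.275 = 1.8216
  (18 − 15.275)²/15.275 = 0.4861
  (24 − 21.450)²/21.450 = 0.3031
  (37 − 31.725)²/31.725 = 0.8771
  (29 − 31.725)²/31.725 = 0.2341
  (42 − 44.550)²/44.550 = 0.1460
χ² = 1.8216 + 0.4861 + 0.3031 + 0.8771 + 0.2341 + 0.1460 = 3.87

3.87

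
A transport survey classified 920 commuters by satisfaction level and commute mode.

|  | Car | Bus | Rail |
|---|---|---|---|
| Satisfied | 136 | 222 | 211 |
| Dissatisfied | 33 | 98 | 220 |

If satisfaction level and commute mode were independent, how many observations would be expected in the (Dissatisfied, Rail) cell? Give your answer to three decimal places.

Row total (Dissatisfied) = 351; column total (Rail) = 431; grand total N = 920.
Expected count = (row total × column total) / N = 351 × 431 / 920 = 164.436.

164.436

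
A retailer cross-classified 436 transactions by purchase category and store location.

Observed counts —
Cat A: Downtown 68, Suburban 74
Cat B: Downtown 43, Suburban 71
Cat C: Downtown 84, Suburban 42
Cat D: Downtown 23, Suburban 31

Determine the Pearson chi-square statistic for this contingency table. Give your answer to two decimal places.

Row totals: 142, 114, 126, 54. Column totals: 218, 218. Grand total N = 436.
Expected counts (row total × column total / N):
  Cat A, Downtown: 142×218/436 = 71.000
  Cat A, Suburban: 142×218/436 = 71.000
  Cat B, Downtown: 114×218/436 = 57.000
  Cat B, Suburban: 114×218/436 = 57.000
  Cat C, Downtown: 126×218/436 = 63.000
  Cat C, Suburban: 126×218/436 = 63.000
  Cat D, Downtown: 54×218/436 = 27.000
  Cat D, Suburban: 54×218/436 = 27.000
Contributions (O − E)²/E:
  (68 − 71.000)²/71.000 = 0.1268
  (74 − 71.000)²/71.000 = 0.1268
  (43 − 57.000)²/57.000 = 3.4386
  (71 − 57.000)²/57.000 = 3.4386
  (84 − 63.000)²/63.000 = 7.0000
  (42 − 63.000)²/63.000 = 7.0000
  (23 − 27.000)²/27.000 = 0.5926
  (31 − 27.000)²/27.000 = 0.5926
χ² = 0.1268 + 0.1268 + 3.4386 + 3.4386 + 7.0000 + 7.0000 + 0.5926 + 0.5926 = 22.32

22.32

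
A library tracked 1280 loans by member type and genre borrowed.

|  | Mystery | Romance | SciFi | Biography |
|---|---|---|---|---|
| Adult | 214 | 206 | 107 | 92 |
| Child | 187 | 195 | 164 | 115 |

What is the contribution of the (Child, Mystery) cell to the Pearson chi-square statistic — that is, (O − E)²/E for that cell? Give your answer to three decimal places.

1.947

Row total (Child) = 661; column total (Mystery) = 401; N = 1280.
Expected count E = 661 × 401 / 1280 = 207.0789.
Contribution = (O − E)²/E = (187 − 207.0789)² / 207.0789 = 1.947.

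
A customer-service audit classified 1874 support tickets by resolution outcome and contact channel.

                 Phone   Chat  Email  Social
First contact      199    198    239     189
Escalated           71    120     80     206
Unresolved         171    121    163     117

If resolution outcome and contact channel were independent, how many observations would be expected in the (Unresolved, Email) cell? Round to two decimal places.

147.12

Row total (Unresolved) = 572; column total (Email) = 482; grand total N = 1874.
Expected count = (row total × column total) / N = 572 × 482 / 1874 = 147.12.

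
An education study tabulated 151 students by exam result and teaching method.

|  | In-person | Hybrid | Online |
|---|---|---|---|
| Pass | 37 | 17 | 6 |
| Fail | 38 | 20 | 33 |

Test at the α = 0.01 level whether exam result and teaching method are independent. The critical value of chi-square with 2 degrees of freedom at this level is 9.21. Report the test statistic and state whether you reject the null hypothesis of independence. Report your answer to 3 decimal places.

13.138; reject H₀

Row totals: 60, 91. Column totals: 75, 37, 39. Grand total N = 151.
Expected counts (row total × column total / N):
  Pass, In-person: 60×75/151 = 29.8013
  Pass, Hybrid: 60×37/151 = 14.7020
  Pass, Online: 60×39/151 = 15.4967
  Fail, In-person: 91×75/151 = 45.1987
  Fail, Hybrid: 91×37/151 = 22.2980
  Fail, Online: 91×39/151 = 23.5033
Contributions (O − E)²/E:
  (37 − 29.8013)²/29.8013 = 1.7389
  (17 − 14.7020)²/14.7020 = 0.3592
  (6 − 15.4967)²/15.4967 = 5.8198
  (38 − 45.1987)²/45.1987 = 1.1465
  (20 − 22.2980)²/22.2980 = 0.2368
  (33 − 23.5033)²/23.5033 = 3.8372
χ² = 1.7389 + 0.3592 + 5.8198 + 1.1465 + 0.2368 + 3.8372 = 13.138
df = (2−1)(3−1) = 2. Since 13.138 > 9.21, reject the null hypothesis of independence at α = 0.01.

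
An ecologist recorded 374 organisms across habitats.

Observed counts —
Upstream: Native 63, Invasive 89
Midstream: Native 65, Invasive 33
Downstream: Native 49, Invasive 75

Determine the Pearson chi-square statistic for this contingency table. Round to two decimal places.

Row totals: 152, 98, 124. Column totals: 177, 197. Grand total N = 374.
Expected counts (row total × column total / N):
  Upstream, Native: 152×177/374 = 71.936
  Upstream, Invasive: 152×197/374 = 80.064
  Midstream, Native: 98×177/374 = 46.380
  Midstream, Invasive: 98×197/374 = 51.620
  Downstream, Native: 124×177/374 = 58.684
  Downstream, Invasive: 124×197/374 = 65.316
Contributions (O − E)²/E:
  (63 − 71.936)²/71.936 = 1.1100
  (89 − 80.064)²/80.064 = 0.9974
  (65 − 46.380)²/46.380 = 7.4753
  (33 − 51.620)²/51.620 = 6.7165
  (49 − 58.684)²/58.684 = 1.5980
  (75 − 65.316)²/65.316 = 1.4358
χ² = 1.1100 + 0.9974 + 7.4753 + 6.7165 + 1.5980 + 1.4358 = 19.33

19.33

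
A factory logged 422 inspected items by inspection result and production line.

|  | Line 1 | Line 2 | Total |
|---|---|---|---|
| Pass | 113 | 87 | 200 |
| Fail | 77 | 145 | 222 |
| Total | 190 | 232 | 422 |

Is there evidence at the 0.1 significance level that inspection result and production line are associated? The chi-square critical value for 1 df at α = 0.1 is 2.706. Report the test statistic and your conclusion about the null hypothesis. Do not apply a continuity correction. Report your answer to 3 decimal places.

Grand total N = 422.
Expected counts (row total × column total / N):
  Pass, Line 1: 200×190/422 = 90.0474
  Pass, Line 2: 200×232/422 = 109.9526
  Fail, Line 1: 222×190/422 = 99.9526
  Fail, Line 2: 222×232/422 = 122.0474
Contributions (O − E)²/E:
  (113 − 90.0474)²/90.0474 = 5.8505
  (87 − 109.9526)²/109.9526 = 4.7914
  (77 − 99.9526)²/99.9526 = 5.2707
  (145 − 122.0474)²/122.0474 = 4.3165
χ² = 5.8505 + 4.7914 + 5.2707 + 4.3165 = 20.229
df = (2−1)(2−1) = 1. Since 20.229 > 2.706, reject the null hypothesis of independence at α = 0.1.

20.229; reject H₀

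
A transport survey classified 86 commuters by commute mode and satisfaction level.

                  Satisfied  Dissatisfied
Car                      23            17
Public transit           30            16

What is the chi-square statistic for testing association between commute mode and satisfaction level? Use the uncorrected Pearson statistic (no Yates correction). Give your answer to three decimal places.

0.539

Row totals: 40, 46. Column totals: 53, 33. Grand total N = 86.
Expected counts (row total × column total / N):
  Car, Satisfied: 40×53/86 = 24.6512
  Car, Dissatisfied: 40×33/86 = 15.3488
  Public transit, Satisfied: 46×53/86 = 28.3488
  Public transit, Dissatisfied: 46×33/86 = 17.6512
Contributions (O − E)²/E:
  (23 − 24.6512)²/24.6512 = 0.1106
  (17 − 15.3488)²/15.3488 = 0.1776
  (30 − 28.3488)²/28.3488 = 0.0962
  (16 − 17.6512)²/17.6512 = 0.1545
χ² = 0.1106 + 0.1776 + 0.0962 + 0.1545 = 0.539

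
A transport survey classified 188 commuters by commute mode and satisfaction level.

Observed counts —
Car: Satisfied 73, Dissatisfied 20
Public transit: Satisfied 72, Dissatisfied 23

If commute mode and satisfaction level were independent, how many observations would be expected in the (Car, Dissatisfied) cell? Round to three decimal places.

Row total (Car) = 93; column total (Dissatisfied) = 43; grand total N = 188.
Expected count = (row total × column total) / N = 93 × 43 / 188 = 21.271.

21.271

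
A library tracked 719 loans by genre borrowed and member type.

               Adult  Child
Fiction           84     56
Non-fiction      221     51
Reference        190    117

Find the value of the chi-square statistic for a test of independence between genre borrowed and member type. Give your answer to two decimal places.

Row totals: 140, 272, 307. Column totals: 495, 224. Grand total N = 719.
Expected counts (row total × column total / N):
  Fiction, Adult: 140×495/719 = 96.384
  Fiction, Child: 140×224/719 = 43.616
  Non-fiction, Adult: 272×495/719 = 187.260
  Non-fiction, Child: 272×224/719 = 84.740
  Reference, Adult: 307×495/719 = 211.356
  Reference, Child: 307×224/719 = 95.644
Contributions (O − E)²/E:
  (84 − 96.384)²/96.384 = 1.5912
  (56 − 43.616)²/43.616 = 3.5162
  (221 − 187.260)²/187.260 = 6.0792
  (51 − 84.740)²/84.740 = 13.4339
  (190 − 211.356)²/211.356 = 2.1579
  (117 − 95.644)²/95.644 = 4.7685
χ² = 1.5912 + 3.5162 + 6.0792 + 13.4339 + 2.1579 + 4.7685 = 31.55

31.55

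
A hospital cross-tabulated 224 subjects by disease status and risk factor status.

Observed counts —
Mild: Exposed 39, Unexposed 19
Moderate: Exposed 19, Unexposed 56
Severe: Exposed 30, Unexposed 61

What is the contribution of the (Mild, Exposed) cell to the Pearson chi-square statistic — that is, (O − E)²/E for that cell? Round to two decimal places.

11.54

Row total (Mild) = 58; column total (Exposed) = 88; N = 224.
Expected count E = 58 × 88 / 224 = 22.786.
Contribution = (O − E)²/E = (39 − 22.786)² / 22.786 = 11.54.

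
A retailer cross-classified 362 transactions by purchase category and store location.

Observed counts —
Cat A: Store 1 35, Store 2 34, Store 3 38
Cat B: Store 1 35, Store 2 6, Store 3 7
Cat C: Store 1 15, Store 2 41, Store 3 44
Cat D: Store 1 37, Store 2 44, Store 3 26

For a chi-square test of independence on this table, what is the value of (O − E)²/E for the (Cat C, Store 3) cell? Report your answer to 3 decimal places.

Row total (Cat C) = 100; column total (Store 3) = 115; N = 362.
Expected count E = 100 × 115 / 362 = 31.7680.
Contribution = (O − E)²/E = (44 − 31.7680)² / 31.7680 = 4.710.

4.710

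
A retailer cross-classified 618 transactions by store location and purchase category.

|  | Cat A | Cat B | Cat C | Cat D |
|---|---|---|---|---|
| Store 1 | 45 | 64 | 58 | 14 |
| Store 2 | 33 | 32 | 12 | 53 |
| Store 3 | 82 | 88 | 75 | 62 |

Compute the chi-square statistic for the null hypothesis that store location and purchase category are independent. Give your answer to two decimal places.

60.07

Row totals: 181, 130, 307. Column totals: 160, 184, 145, 129. Grand total N = 618.
Expected counts (row total × column total / N):
  Store 1, Cat A: 181×160/618 = 46.861
  Store 1, Cat B: 181×184/618 = 53.890
  Store 1, Cat C: 181×145/618 = 42.468
  Store 1, Cat D: 181×129/618 = 37.782
  Store 2, Cat A: 130×160/618 = 33.657
  Store 2, Cat B: 130×184/618 = 38.706
  Store 2, Cat C: 130×145/618 = 30.502
  Store 2, Cat D: 130×129/618 = 27.136
  Store 3, Cat A: 307×160/618 = 79.482
  Store 3, Cat B: 307×184/618 = 91.405
  Store 3, Cat C: 307×145/618 = 72.031
  Store 3, Cat D: 307×129/618 = 64.083
Contributions (O − E)²/E:
  (45 − 46.861)²/46.861 = 0.0739
  (64 − 53.890)²/53.890 = 1.8967
  (58 − 42.468)²/42.468 = 5.6806
  (14 − 37.782)²/37.782 = 14.9697
  (33 − 33.657)²/33.657 = 0.0128
  (32 − 38.706)²/38.706 = 1.1618
  (12 − 30.502)²/30.502 = 11.2230
  (53 − 27.136)²/27.136 = 24.6516
  (82 − 79.482)²/79.482 = 0.0798
  (88 − 91.405)²/91.405 = 0.1268
  (75 − 72.031)²/72.031 = 0.1224
  (62 − 64.083)²/64.083 = 0.0677
χ² = 0.0739 + 1.8967 + 5.6806 + 14.9697 + 0.0128 + 1.1618 + 11.2230 + 24.6516 + 0.0798 + 0.1268 + 0.1224 + 0.0677 = 60.07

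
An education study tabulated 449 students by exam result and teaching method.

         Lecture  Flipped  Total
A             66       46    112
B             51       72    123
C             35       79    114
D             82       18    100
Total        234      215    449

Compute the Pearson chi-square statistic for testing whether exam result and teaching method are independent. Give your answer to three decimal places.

64.411

Grand total N = 449.
Expected counts (row total × column total / N):
  A, Lecture: 112×234/449 = 58.3697
  A, Flipped: 112×215/449 = 53.6303
  B, Lecture: 123×234/449 = 64.1024
  B, Flipped: 123×215/449 = 58.8976
  C, Lecture: 114×234/449 = 59.4120
  C, Flipped: 114×215/449 = 54.5880
  D, Lecture: 100×234/449 = 52.1158
  D, Flipped: 100×215/449 = 47.8842
Contributions (O − E)²/E:
  (66 − 58.3697)²/58.3697 = 0.9975
  (46 − 53.6303)²/53.6303 = 1.0856
  (51 − 64.1024)²/64.1024 = 2.6781
  (72 − 58.8976)²/58.8976 = 2.9148
  (35 − 59.4120)²/59.4120 = 10.0307
  (79 − 54.5880)²/54.5880 = 10.9172
  (82 − 52.1158)²/52.1158 = 17.1362
  (18 − 47.8842)²/47.8842 = 18.6505
χ² = 0.9975 + 1.0856 + 2.6781 + 2.9148 + 10.0307 + 10.9172 + 17.1362 + 18.6505 = 64.411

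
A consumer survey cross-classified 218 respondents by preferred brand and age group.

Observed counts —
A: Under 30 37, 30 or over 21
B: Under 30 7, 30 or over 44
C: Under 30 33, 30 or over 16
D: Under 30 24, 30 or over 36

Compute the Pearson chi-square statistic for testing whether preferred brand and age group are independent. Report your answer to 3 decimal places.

Row totals: 58, 51, 49, 60. Column totals: 101, 117. Grand total N = 218.
Expected counts (row total × column total / N):
  A, Under 30: 58×101/218 = 26.8716
  A, 30 or over: 58×117/218 = 31.1284
  B, Under 30: 51×101/218 = 23.6284
  B, 30 or over: 51×117/218 = 27.3716
  C, Under 30: 49×101/218 = 22.7018
  C, 30 or over: 49×117/218 = 26.2982
  D, Under 30: 60×101/218 = 27.7982
  D, 30 or over: 60×117/218 = 32.2018
Contributions (O − E)²/E:
  (37 − 26.8716)²/26.8716 = 3.8176
  (21 − 31.1284)²/31.1284 = 3.2955
  (7 − 23.6284)²/23.6284 = 11.7022
  (44 − 27.3716)²/27.3716 = 10.1018
  (33 − 22.7018)²/22.7018 = 4.6716
  (16 − 26.2982)²/26.2982 = 4.0327
  (24 − 27.7982)²/27.7982 = 0.5190
  (36 − 32.2018)²/32.2018 = 0.4480
χ² = 3.8176 + 3.2955 + 11.7022 + 10.1018 + 4.6716 + 4.0327 + 0.5190 + 0.4480 = 38.588

38.588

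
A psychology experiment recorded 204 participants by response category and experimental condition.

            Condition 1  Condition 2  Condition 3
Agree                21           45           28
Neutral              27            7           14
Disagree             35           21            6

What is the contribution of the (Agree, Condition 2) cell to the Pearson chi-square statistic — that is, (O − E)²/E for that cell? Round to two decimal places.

Row total (Agree) = 94; column total (Condition 2) = 73; N = 204.
Expected count E = 94 × 73 / 204 = 33.637.
Contribution = (O − E)²/E = (45 − 33.637)² / 33.637 = 3.84.

3.84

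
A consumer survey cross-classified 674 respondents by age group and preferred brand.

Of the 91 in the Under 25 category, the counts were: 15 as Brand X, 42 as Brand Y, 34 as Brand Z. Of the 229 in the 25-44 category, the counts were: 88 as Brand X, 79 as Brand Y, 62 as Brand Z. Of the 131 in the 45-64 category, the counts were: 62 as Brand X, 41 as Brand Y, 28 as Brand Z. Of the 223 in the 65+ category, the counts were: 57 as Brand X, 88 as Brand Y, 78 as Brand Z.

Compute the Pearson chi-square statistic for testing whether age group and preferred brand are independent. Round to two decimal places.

Row totals: 91, 229, 131, 223. Column totals: 222, 250, 202. Grand total N = 674.
Expected counts (row total × column total / N):
  Under 25, Brand X: 91×222/674 = 29.973
  Under 25, Brand Y: 91×250/674 = 33.754
  Under 25, Brand Z: 91×202/674 = 27.273
  25-44, Brand X: 229×222/674 = 75.427
  25-44, Brand Y: 229×250/674 = 84.941
  25-44, Brand Z: 229×202/674 = 68.632
  45-64, Brand X: 131×222/674 = 43.148
  45-64, Brand Y: 131×250/674 = 48.591
  45-64, Brand Z: 131×202/674 = 39.261
  65+, Brand X: 223×222/674 = 73.451
  65+, Brand Y: 223×250/674 = 82.715
  65+, Brand Z: 223×202/674 = 66.834
Contributions (O − E)²/E:
  (15 − 29.973)²/29.973 = 7.4798
  (42 − 33.754)²/33.754 = 2.0145
  (34 − 27.273)²/27.273 = 1.6592
  (88 − 75.427)²/75.427 = 2.0958
  (79 − 84.941)²/84.941 = 0.4155
  (62 − 68.632)²/68.632 = 0.6409
  (62 − 43.148)²/43.148 = 8.2367
  (41 − 48.591)²/48.591 = 1.1859
  (28 − 39.261)²/39.261 = 3.2299
  (57 − 73.451)²/73.451 = 3.6846
  (88 − 82.715)²/82.715 = 0.3377
  (78 − 66.834)²/66.834 = 1.8655
χ² = 7.4798 + 2.0145 + 1.6592 + 2.0958 + 0.4155 + 0.6409 + 8.2367 + 1.1859 + 3.2299 + 3.6846 + 0.3377 + 1.8655 = 32.85

32.85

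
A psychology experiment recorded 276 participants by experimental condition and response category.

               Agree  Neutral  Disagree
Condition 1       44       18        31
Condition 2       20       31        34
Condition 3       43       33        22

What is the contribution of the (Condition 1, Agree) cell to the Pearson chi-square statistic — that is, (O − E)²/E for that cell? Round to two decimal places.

Row total (Condition 1) = 93; column total (Agree) = 107; N = 276.
Expected count E = 93 × 107 / 276 = 36.054.
Contribution = (O − E)²/E = (44 − 36.054)² / 36.054 = 1.75.

1.75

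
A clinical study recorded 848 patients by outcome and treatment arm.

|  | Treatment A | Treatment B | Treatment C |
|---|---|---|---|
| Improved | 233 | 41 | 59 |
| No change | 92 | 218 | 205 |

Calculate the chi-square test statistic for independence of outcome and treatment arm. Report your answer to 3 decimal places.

Row totals: 333, 515. Column totals: 325, 259, 264. Grand total N = 848.
Expected counts (row total × column total / N):
  Improved, Treatment A: 333×325/848 = 127.6238
  Improved, Treatment B: 333×259/848 = 101.7064
  Improved, Treatment C: 333×264/848 = 103.6698
  No change, Treatment A: 515×325/848 = 197.3762
  No change, Treatment B: 515×259/848 = 157.2936
  No change, Treatment C: 515×264/848 = 160.3302
Contributions (O − E)²/E:
  (233 − 127.6238)²/127.6238 = 87.0068
  (41 − 101.7064)²/101.7064 = 36.2344
  (59 − 103.6698)²/103.6698 = 19.2476
  (92 − 197.3762)²/197.3762 = 56.2588
  (218 − 157.2936)²/157.2936 = 23.4292
  (205 − 160.3302)²/160.3302 = 12.4455
χ² = 87.0068 + 36.2344 + 19.2476 + 56.2588 + 23.4292 + 12.4455 = 234.622

234.622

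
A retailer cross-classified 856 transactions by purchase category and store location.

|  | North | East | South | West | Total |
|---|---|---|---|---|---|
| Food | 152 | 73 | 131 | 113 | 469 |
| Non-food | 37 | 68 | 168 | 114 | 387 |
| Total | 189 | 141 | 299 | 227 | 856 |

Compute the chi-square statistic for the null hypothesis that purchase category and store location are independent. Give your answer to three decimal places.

Grand total N = 856.
Expected counts (row total × column total / N):
  Food, North: 469×189/856 = 103.5526
  Food, East: 469×141/856 = 77.2535
  Food, South: 469×299/856 = 163.8213
  Food, West: 469×227/856 = 124.3727
  Non-food, North: 387×189/856 = 85.4474
  Non-food, East: 387×141/856 = 63.7465
  Non-food, South: 387×299/856 = 135.1787
  Non-food, West: 387×227/856 = 102.6273
Contributions (O − E)²/E:
  (152 − 103.5526)²/103.5526 = 22.6663
  (73 − 77.2535)²/77.2535 = 0.2342
  (131 − 163.8213)²/163.8213 = 6.5757
  (113 − 124.3727)²/124.3727 = 1.0399
  (37 − 85.4474)²/85.4474 = 27.4690
  (68 − 63.7465)²/63.7465 = 0.2838
  (168 − 135.1787)²/135.1787 = 7.9690
  (114 − 102.6273)²/102.6273 = 1.2603
χ² = 22.6663 + 0.2342 + 6.5757 + 1.0399 + 27.4690 + 0.2838 + 7.9690 + 1.2603 = 67.498

67.498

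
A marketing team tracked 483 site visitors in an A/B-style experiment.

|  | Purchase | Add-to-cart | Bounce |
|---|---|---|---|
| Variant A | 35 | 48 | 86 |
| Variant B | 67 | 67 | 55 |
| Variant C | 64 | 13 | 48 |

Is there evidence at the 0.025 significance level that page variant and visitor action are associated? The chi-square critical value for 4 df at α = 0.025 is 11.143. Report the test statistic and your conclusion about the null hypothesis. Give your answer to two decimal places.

Row totals: 169, 189, 125. Column totals: 166, 128, 189. Grand total N = 483.
Expected counts (row total × column total / N):
  Variant A, Purchase: 169×166/483 = 58.083
  Variant A, Add-to-cart: 169×128/483 = 44.787
  Variant A, Bounce: 169×189/483 = 66.130
  Variant B, Purchase: 189×166/483 = 64.957
  Variant B, Add-to-cart: 189×128/483 = 50.087
  Variant B, Bounce: 189×189/483 = 73.957
  Variant C, Purchase: 125×166/483 = 42.961
  Variant C, Add-to-cart: 125×128/483 = 33.126
  Variant C, Bounce: 125×189/483 = 48.913
Contributions (O − E)²/E:
  (35 − 58.083)²/58.083 = 9.1735
  (48 − 44.787)²/44.787 = 0.2305
  (86 − 66.130)²/66.130 = 5.9703
  (67 − 64.957)²/64.957 = 0.0643
  (67 − 50.087)²/50.087 = 5.7111
  (55 − 73.957)²/73.957 = 4.8591
  (64 − 42.961)²/42.961 = 10.3033
  (13 − 33.126)²/33.126 = 12.2277
  (48 − 48.913)²/48.913 = 0.0170
χ² = 9.1735 + 0.2305 + 5.9703 + 0.0643 + 5.7111 + 4.8591 + 10.3033 + 12.2277 + 0.0170 = 48.56
df = (3−1)(3−1) = 4. Since 48.56 > 11.143, reject the null hypothesis of independence at α = 0.025.

48.56; reject H₀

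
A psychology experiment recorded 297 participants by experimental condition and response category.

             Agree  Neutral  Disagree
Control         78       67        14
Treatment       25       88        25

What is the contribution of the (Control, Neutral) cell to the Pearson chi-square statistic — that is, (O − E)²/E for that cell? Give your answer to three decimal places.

3.077

Row total (Control) = 159; column total (Neutral) = 155; N = 297.
Expected count E = 159 × 155 / 297 = 82.9798.
Contribution = (O − E)²/E = (67 − 82.9798)² / 82.9798 = 3.077.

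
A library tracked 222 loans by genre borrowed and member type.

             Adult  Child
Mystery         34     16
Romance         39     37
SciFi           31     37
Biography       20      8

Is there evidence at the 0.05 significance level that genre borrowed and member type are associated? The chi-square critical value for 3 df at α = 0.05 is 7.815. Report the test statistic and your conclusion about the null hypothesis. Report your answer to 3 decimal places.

9.287; reject H₀

Row totals: 50, 76, 68, 28. Column totals: 124, 98. Grand total N = 222.
Expected counts (row total × column total / N):
  Mystery, Adult: 50×124/222 = 27.92793
  Mystery, Child: 50×98/222 = 22.07207
  Romance, Adult: 76×124/222 = 42.45045
  Romance, Child: 76×98/222 = 33.54955
  SciFi, Adult: 68×124/222 = 37.98198
  SciFi, Child: 68×98/222 = 30.01802
  Biography, Adult: 28×124/222 = 15.63964
  Biography, Child: 28×98/222 = 12.36036
Contributions (O − E)²/E:
  (34 − 27.92793)²/27.92793 = 1.3202
  (16 − 22.07207)²/22.07207 = 1.6704
  (39 − 42.45045)²/42.45045 = 0.2805
  (37 − 33.54955)²/33.54955 = 0.3549
  (31 − 37.98198)²/37.98198 = 1.2835
  (37 − 30.01802)²/30.01802 = 1.6240
  (20 − 15.63964)²/15.63964 = 1.2157
  (8 − 12.36036)²/12.36036 = 1.5382
χ² = 1.3202 + 1.6704 + 0.2805 + 0.3549 + 1.2835 + 1.6240 + 1.2157 + 1.5382 = 9.287
df = (4−1)(2−1) = 3. Since 9.287 > 7.815, reject the null hypothesis of independence at α = 0.05.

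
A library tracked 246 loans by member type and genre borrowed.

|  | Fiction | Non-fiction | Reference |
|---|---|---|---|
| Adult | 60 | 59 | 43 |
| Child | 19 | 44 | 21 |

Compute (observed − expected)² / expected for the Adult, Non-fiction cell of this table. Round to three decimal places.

1.149

Row total (Adult) = 162; column total (Non-fiction) = 103; N = 246.
Expected count E = 162 × 103 / 246 = 67.8293.
Contribution = (O − E)²/E = (59 − 67.8293)² / 67.8293 = 1.149.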